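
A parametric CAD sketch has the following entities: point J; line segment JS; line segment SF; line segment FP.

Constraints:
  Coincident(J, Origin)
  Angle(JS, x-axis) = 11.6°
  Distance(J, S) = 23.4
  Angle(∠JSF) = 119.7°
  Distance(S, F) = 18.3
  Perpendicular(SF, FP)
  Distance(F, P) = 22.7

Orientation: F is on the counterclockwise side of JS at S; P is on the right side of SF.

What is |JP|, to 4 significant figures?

52.39

∠JSF = 119.7°, so SF runs at 11.6° + (180° − 119.7°) = 71.90° from the x-axis; with |SF| = 18.3, F = S + 18.3·(cos 71.90°, sin 71.90°) = (28.61, 22.10). SF is perpendicular to FP; with |FP| = 22.7 on the right of SF, P = F + 22.7·(0.9505, -0.3107) = (50.18, 15.05). Then |JP| = |P − J| = 52.39.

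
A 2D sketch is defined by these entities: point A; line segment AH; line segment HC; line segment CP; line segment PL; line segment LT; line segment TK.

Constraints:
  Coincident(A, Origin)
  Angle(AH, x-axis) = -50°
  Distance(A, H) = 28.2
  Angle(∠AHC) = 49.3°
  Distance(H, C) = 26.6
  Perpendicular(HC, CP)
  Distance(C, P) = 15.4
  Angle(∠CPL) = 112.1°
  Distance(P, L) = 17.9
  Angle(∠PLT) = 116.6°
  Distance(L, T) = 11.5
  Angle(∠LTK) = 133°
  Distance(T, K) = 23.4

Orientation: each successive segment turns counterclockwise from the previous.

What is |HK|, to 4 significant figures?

8.872

A is at the origin; AH runs at -50.0° with length 28.2, so H = (18.13, -21.60). ∠AHC = 49.3° gives HC at 80.70° from the x-axis; with |HC| = 26.6, C = (22.43, 4.648). HC ⟂ CP, so CP runs at 170.7°; with |CP| = 15.4, P = (7.228, 7.137). ∠CPL = 112.1° gives PL at -121.4° from the x-axis; with |PL| = 17.9, L = (-2.098, -8.142). ∠PLT = 116.6° gives LT at -58.00° from the x-axis; with |LT| = 11.5, T = (3.996, -17.89). ∠LTK = 133.0° gives TK at -11.00° from the x-axis; with |TK| = 23.4, K = (26.97, -22.36). Then |HK| = |K − H| = 8.872.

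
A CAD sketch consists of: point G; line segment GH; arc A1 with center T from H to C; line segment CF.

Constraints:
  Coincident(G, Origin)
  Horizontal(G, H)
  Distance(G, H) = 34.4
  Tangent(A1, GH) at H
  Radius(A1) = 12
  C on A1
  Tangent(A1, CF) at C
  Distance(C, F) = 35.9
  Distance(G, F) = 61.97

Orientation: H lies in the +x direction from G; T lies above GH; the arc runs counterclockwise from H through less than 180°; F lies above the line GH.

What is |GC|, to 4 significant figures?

48.40

G is at the origin; GH is horizontal with |GH| = 34.4 and H on the +x side, so H = (34.40, 0.000). Since A1 is tangent to GH there, TH ⟂ GH, so T = H + (0, 12) = (34.40, 12.00). Since TC ⟂ CF (tangency), |TF| = √(12.0² + 35.9²) = 37.85 regardless of where C sits on A1. So F lies on both circle(G, 61.97) and circle(T, 37.85); the above-GH intersection is F = (36.92, 49.77). C is the foot of the tangent from F: C = (46.01, 15.04).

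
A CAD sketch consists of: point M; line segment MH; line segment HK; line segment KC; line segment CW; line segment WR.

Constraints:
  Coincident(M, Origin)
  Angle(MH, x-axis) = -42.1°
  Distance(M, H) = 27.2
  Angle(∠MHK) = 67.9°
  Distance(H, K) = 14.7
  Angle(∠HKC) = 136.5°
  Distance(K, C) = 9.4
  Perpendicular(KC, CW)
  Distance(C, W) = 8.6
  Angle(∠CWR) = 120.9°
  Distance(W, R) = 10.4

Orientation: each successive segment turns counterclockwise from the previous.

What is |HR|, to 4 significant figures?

11.78

M is at the origin; MH runs at -42.1° with length 27.2, so H = (20.18, -18.24). ∠MHK = 67.9° gives HK at 70.00° from the x-axis; with |HK| = 14.7, K = (25.21, -4.422). ∠HKC = 136.5° gives KC at 113.5° from the x-axis; with |KC| = 9.4, C = (21.46, 4.198). KC ⟂ CW, so CW runs at -156.5°; with |CW| = 8.6, W = (13.57, 0.7690). ∠CWR = 120.9° gives WR at -97.40° from the x-axis; with |WR| = 10.4, R = (12.24, -9.544). Then |HR| = |R − H| = 11.78.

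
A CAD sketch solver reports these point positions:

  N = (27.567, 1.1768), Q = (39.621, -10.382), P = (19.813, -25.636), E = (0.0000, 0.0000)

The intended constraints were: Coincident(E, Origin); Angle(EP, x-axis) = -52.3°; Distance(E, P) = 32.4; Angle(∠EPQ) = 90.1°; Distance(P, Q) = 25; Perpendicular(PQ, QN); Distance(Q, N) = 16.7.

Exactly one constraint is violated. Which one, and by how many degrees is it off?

Perpendicular(PQ, QN) — off by 8.60°.

E = (0.00, 0.00) ✓; EP at -52.30° ✓; |EP| = 32.40 ✓; ∠EPQ = 90.10° ✓; |PQ| = 25.00 ✓; ∠(PQ, QN) = 98.60° ✗; |QN| = 16.70 ✓.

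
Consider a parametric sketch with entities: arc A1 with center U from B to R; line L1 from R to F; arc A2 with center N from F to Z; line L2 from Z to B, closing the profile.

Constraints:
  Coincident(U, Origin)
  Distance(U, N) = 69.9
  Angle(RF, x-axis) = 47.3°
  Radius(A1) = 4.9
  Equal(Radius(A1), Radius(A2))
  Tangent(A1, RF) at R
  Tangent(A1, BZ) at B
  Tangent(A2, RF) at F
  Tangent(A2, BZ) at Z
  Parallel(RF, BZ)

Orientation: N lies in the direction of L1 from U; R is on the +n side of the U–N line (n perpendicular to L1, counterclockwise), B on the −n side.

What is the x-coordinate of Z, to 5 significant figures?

51.004

The slot axis is L1's direction at 47.3°, so u = (cos 47.3°, sin 47.3°) = (0.67816, 0.73491) and n = (−sin 47.3°, cos 47.3°) = (-0.73491, 0.67816). U is at the origin and N lies 69.9 along u from U, so N = 69.9·u = (47.403, 51.371). Tangency of A1 to both parallel lines with radius 4.9 puts R and B at U ± 4.9·n: R = (-3.6011, 3.3230), B = (3.6011, -3.3230). Equal radii place F and Z the same way about N: F = N + 4.9·n = (43.802, 54.694), Z = N − 4.9·n = (51.004, 48.048). So Z.x = 51.004.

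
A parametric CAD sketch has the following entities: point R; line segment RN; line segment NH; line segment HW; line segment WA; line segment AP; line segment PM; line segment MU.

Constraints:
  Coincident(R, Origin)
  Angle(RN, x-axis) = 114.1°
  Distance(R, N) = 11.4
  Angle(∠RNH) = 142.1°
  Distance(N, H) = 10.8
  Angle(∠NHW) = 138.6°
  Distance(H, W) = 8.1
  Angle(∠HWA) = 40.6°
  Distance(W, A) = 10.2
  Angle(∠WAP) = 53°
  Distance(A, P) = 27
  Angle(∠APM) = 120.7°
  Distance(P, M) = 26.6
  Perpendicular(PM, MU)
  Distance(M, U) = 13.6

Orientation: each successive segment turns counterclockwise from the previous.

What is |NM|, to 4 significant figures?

51.25

∠WAP = 53.0° gives AP at 99.80° from the x-axis; with |AP| = 27.0, P = (-17.59, 35.54). ∠APM = 120.7° gives PM at 159.1° from the x-axis; with |PM| = 26.6, M = (-42.44, 45.03). Then |NM| = |M − N| = 51.25.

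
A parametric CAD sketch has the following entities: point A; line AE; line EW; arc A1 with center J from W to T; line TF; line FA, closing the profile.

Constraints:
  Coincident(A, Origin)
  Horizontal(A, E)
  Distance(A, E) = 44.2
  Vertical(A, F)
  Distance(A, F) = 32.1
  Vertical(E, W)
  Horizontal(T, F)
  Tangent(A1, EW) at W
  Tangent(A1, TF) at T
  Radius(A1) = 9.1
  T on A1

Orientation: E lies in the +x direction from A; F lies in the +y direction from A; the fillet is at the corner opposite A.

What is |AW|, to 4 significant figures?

49.83

A is at the origin; AE is horizontal with |AE| = 44.2 and E on the +x side, so E = (44.20, 0.000). AF is vertical with |AF| = 32.1 and F on the +y side, so F = (0.000, 32.10). The virtual corner opposite A is at (44.20, 32.10). The tangent condition forces JW to be normal to EW and since A1 is tangent to TF there, JT ⟂ TF, with radius 9.1, so the center J sits 9.1 in from both sides at J = (35.10, 23.00). That places the tangent points at W = (44.20, 23.00) on EW and T = (35.10, 32.10) on TF. Then |AW| = |W − A| = 49.83.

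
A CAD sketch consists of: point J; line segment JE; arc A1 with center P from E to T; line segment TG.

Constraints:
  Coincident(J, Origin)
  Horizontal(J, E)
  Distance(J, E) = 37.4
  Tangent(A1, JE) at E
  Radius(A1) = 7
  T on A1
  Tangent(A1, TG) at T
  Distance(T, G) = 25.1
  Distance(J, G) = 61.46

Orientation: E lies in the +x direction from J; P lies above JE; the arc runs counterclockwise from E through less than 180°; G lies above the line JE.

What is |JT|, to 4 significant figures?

43.59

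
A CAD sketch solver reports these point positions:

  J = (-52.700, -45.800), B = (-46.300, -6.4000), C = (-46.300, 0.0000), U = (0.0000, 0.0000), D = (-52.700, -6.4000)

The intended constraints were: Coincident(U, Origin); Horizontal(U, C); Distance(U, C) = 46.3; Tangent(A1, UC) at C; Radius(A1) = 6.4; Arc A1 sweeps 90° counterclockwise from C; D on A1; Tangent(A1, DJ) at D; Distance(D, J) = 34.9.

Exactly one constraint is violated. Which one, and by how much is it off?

Distance(D, J) = 34.9 — off by 4.50.

U = (0.00, 0.00) ✓; U.y = 0.00, C.y = 0.00 ✓; |UC| = 46.30 ✓; ∠(BC, CU) = 90.00° ✓; |BC| = 6.400 ✓; bearing(B→D) − bearing(B→C) = 90.00° ✓; |BD| = 6.400 ✓; ∠(BD, DJ) = 90.00° ✓; |DJ| = 39.40 ✗.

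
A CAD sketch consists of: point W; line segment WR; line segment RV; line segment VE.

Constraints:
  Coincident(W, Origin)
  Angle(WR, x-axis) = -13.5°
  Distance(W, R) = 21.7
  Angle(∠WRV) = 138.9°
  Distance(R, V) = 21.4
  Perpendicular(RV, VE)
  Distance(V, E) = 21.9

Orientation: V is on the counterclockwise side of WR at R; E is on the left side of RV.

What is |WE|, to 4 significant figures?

38.52

∠WRV = 138.9°, so RV runs at -13.5° + (180° − 138.9°) = 27.60° from the x-axis; with |RV| = 21.4, V = R + 21.4·(cos 27.60°, sin 27.60°) = (40.07, 4.849). RV ⟂ VE; with |VE| = 21.9 on the left of RV, E = V + 21.9·(-0.4633, 0.8862) = (29.92, 24.26). Then |WE| = |E − W| = 38.52.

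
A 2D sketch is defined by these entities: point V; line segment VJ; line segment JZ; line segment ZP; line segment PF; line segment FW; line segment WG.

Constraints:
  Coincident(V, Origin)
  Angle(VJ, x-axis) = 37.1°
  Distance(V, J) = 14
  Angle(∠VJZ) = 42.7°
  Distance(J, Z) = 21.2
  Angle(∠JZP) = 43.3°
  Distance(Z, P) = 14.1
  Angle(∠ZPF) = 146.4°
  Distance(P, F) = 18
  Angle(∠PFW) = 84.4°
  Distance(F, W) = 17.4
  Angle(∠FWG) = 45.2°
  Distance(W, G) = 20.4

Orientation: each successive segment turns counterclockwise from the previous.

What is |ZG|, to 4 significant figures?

16.27

∠PFW = 84.4° gives FW at 80.30° from the x-axis; with |FW| = 17.4, W = (19.63, 12.29). ∠FWG = 45.2° gives WG at -144.9° from the x-axis; with |WG| = 20.4, G = (2.940, 0.5598). Then |ZG| = |G − Z| = 16.27.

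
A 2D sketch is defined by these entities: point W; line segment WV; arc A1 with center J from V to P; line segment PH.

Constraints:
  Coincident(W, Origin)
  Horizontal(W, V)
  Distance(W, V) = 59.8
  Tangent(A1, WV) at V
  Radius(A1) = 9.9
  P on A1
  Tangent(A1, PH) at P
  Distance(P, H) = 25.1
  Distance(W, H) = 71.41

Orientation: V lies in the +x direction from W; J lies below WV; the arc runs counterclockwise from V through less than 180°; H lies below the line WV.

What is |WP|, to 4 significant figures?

52.68

W is at the origin; WV is horizontal with |WV| = 59.8 and V on the +x side, so V = (59.80, 0.000). Since A1 is tangent to WV there, JV ⟂ WV, so J = V + (0, -9.9) = (59.80, -9.900). Since JP ⟂ PH (tangency), |JH| = √(9.9² + 25.1²) = 26.98 regardless of where P sits on A1. So H lies on both circle(W, 71.41) and circle(J, 26.98); the below-WV intersection is H = (61.17, -36.85). P is the foot of the tangent from H: P = (50.79, -14.00).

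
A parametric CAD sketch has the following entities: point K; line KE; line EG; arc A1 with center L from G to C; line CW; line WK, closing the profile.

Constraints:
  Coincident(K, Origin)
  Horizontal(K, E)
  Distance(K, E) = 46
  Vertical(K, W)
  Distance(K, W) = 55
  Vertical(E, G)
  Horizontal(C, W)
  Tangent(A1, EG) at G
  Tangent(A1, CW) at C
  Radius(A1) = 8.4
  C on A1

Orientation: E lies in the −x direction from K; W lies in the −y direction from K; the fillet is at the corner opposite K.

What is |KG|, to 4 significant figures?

65.48

K is at the origin; K and E share the same y with |KE| = 46.0 and E on the −x side, so E = (-46.00, 0.000). K and W share the same x with |KW| = 55.0 and W on the −y side, so W = (0.000, -55.00). The virtual corner opposite K is at (-46.00, -55.00). Tangency of A1 to EG means the radius LG is perpendicular to EG and since A1 is tangent to CW there, LC ⟂ CW, with radius 8.4, so the center L sits 8.4 in from both sides at L = (-37.60, -46.60). That places the tangent points at G = (-46.00, -46.60) on EG and C = (-37.60, -55.00) on CW. Then |KG| = |G − K| = 65.48.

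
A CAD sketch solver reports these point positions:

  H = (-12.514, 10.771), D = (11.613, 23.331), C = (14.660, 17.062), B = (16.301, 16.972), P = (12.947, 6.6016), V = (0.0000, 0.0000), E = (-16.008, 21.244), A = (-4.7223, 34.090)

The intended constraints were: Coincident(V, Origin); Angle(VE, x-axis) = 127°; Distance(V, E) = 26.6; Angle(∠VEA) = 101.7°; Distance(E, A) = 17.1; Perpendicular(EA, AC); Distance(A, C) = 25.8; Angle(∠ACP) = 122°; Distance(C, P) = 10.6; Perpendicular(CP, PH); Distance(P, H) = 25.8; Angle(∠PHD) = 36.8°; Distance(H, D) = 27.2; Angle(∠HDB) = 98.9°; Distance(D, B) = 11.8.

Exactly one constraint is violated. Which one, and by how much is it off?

Distance(D, B) = 11.8 — off by 3.90.

V = (0.00, 0.00) ✓; VE at 127.0° ✓; |VE| = 26.60 ✓; ∠VEA = 101.7° ✓; |EA| = 17.10 ✓; ∠(EA, AC) = 90.00° ✓; |AC| = 25.80 ✓; ∠ACP = 122.0° ✓; |CP| = 10.60 ✓; ∠(CP, PH) = 90.00° ✓; |PH| = 25.80 ✓; ∠PHD = 36.80° ✓; |HD| = 27.20 ✓; ∠HDB = 98.90° ✓; |DB| = 7.900 ✗.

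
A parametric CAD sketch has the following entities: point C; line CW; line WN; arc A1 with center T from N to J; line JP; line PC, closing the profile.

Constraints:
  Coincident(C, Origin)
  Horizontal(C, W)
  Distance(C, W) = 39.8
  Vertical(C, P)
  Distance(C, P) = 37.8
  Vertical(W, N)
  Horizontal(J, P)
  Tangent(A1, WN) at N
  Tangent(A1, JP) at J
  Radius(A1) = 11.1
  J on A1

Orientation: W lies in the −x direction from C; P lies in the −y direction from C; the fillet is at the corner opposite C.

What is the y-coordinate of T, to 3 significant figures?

-26.7

C is at the origin; CW is horizontal with |CW| = 39.8 and W on the −x side, so W = (-39.8, 0.00). CP is vertical with |CP| = 37.8 and P on the −y side, so P = (0.00, -37.8). The virtual corner opposite C is at (-39.8, -37.8). A1 meets WN tangentially, so TN is at right angles to WN and since A1 is tangent to JP there, TJ ⟂ JP, with radius 11.1, so the center T sits 11.1 in from both sides at T = (-28.7, -26.7). So T.y = -26.7.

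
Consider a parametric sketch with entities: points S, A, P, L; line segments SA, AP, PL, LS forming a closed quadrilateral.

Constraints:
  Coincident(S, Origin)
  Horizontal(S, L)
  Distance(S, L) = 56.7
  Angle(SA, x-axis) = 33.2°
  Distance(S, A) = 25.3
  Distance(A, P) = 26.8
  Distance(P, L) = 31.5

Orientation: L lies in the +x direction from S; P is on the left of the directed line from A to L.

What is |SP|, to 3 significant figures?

52.1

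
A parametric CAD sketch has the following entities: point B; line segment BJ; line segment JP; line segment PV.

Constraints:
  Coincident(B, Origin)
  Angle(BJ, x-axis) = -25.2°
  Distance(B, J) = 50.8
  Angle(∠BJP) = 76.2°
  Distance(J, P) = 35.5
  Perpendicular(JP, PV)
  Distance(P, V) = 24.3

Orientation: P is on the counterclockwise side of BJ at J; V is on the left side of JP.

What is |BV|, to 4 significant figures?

34.26

B is at the origin; BJ runs at -25.2° with length 50.8, so J = 50.8·(cos -25.2°, sin -25.2°) = (45.97, -21.63). ∠BJP = 76.2°, so JP runs at -25.2° + (180° − 76.2°) = 78.60° from the x-axis; with |JP| = 35.5, P = J + 35.5·(cos 78.60°, sin 78.60°) = (52.98, 13.17). The perpendicularity gives PV at right angles to JP; with |PV| = 24.3 on the left of JP, V = P + 24.3·(-0.9803, 0.1977) = (29.16, 17.97). Then |BV| = |V − B| = 34.26.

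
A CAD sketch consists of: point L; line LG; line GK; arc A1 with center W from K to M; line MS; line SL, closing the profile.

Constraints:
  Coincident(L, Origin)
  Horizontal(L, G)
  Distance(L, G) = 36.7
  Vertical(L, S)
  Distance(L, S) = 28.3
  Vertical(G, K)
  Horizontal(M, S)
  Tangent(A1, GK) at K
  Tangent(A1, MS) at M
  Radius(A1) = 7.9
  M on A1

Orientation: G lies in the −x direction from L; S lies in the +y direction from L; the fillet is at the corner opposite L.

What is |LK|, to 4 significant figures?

41.99

L is at the origin; LG is horizontal with |LG| = 36.7 and G on the −x side, so G = (-36.70, 0.000). LS is vertical with |LS| = 28.3 and S on the +y side, so S = (0.000, 28.30). The virtual corner opposite L is at (-36.70, 28.30). A1 meets GK tangentially, so WK is at right angles to GK and since A1 is tangent to MS there, WM ⟂ MS, with radius 7.9, so the center W sits 7.9 in from both sides at W = (-28.80, 20.40). That places the tangent points at K = (-36.70, 20.40) on GK and M = (-28.80, 28.30) on MS. Then |LK| = |K − L| = 41.99.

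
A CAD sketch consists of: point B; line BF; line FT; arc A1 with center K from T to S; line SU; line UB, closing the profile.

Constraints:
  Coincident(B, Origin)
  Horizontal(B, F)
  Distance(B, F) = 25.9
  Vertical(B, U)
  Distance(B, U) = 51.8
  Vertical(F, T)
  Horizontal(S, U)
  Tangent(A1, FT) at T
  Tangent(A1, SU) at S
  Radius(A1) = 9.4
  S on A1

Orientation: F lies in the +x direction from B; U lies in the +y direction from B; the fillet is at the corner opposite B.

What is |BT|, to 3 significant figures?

49.7

The virtual corner opposite B is at (25.9, 51.8). A1 meets FT tangentially, so KT is at right angles to FT and A1 meets SU tangentially, so KS is at right angles to SU, with radius 9.4, so the center K sits 9.4 in from both sides at K = (16.5, 42.4). That places the tangent points at T = (25.9, 42.4) on FT and S = (16.5, 51.8) on SU. Then |BT| = |T − B| = 49.7.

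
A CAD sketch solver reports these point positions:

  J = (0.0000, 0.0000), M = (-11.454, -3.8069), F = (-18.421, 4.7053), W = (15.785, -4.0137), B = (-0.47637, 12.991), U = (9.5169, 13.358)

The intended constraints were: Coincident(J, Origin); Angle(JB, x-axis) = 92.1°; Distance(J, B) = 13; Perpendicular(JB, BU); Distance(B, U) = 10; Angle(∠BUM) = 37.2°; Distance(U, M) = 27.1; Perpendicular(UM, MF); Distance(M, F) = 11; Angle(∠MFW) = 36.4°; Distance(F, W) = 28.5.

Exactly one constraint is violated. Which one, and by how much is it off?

Distance(F, W) = 28.5 — off by 6.80.

J = (0.00, 0.00) ✓; JB at 92.10° ✓; |JB| = 13.00 ✓; ∠(JB, BU) = 90.00° ✓; |BU| = 10.00 ✓; ∠BUM = 37.20° ✓; |UM| = 27.10 ✓; ∠(UM, MF) = 90.00° ✓; |MF| = 11.00 ✓; ∠MFW = 36.40° ✓; |FW| = 35.30 ✗.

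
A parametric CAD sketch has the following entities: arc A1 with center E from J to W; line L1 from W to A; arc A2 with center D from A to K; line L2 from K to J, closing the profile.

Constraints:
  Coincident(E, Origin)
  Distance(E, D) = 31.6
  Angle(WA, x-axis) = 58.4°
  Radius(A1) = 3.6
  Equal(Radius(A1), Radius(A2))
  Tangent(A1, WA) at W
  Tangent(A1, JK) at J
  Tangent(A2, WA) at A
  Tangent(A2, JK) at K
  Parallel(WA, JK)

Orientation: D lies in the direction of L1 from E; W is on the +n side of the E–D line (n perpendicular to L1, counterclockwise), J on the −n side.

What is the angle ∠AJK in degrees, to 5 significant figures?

12.836°

The slot axis is L1's direction at 58.4°, so u = (cos 58.4°, sin 58.4°) = (0.52399, 0.85173) and n = (−sin 58.4°, cos 58.4°) = (-0.85173, 0.52399). E is at the origin and D lies 31.6 along u from E, so D = 31.6·u = (16.558, 26.915). Tangency of A1 to both parallel lines with radius 3.6 puts W and J at E ± 3.6·n: W = (-3.0662, 1.8863), J = (3.0662, -1.8863). Equal radii place A and K the same way about D: A = D + 3.6·n = (13.492, 28.801), K = D − 3.6·n = (19.624, 25.028). Then cos ∠AJK = JA·JK / (|JA||JK|), giving 12.836°.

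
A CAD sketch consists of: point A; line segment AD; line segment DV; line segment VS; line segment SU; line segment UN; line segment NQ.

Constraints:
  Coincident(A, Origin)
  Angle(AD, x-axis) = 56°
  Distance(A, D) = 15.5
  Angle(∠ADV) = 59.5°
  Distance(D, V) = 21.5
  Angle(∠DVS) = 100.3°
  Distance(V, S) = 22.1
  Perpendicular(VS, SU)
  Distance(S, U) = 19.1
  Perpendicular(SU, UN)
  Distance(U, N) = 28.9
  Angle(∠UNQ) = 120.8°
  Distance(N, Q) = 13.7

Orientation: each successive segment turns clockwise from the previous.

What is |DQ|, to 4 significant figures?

17.04

A is at the origin; AD runs at 56.0° with length 15.5, so D = (8.667, 12.85). ∠ADV = 59.5° gives DV at -64.50° from the x-axis; with |DV| = 21.5, V = (17.92, -6.556). ∠DVS = 100.3° gives VS at -144.2° from the x-axis; with |VS| = 22.1, S = (-0.001032, -19.48). VS ⟂ SU, so SU runs at 125.8°; with |SU| = 19.1, U = (-11.17, -3.992). The perpendicularity gives UN at right angles to SU, so UN runs at 35.80°; with |UN| = 28.9, N = (12.27, 12.91). ∠UNQ = 120.8° gives NQ at -23.40° from the x-axis; with |NQ| = 13.7, Q = (24.84, 7.473). Then |DQ| = |Q − D| = 17.04.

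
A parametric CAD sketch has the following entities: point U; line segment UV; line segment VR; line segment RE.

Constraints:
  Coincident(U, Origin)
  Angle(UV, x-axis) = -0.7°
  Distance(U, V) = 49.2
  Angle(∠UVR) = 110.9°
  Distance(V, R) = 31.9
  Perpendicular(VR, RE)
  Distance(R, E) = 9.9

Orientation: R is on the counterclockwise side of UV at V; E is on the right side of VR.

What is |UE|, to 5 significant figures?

74.606

∠UVR = 110.9°, so VR runs at -0.7° + (180° − 110.9°) = 68.400° from the x-axis; with |VR| = 31.9, R = V + 31.9·(cos 68.400°, sin 68.400°) = (60.940, 29.059). VR ⟂ RE; with |RE| = 9.9 on the right of VR, E = R + 9.9·(0.92978, -0.36812) = (70.144, 25.414). Then |UE| = |E − U| = 74.606.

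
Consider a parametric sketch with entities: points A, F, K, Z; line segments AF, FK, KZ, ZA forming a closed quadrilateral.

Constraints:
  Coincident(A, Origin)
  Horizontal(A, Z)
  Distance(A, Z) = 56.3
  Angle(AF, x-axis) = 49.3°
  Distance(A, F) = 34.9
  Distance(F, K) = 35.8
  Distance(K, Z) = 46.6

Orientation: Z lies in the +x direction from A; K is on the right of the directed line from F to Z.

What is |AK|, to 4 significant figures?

12.45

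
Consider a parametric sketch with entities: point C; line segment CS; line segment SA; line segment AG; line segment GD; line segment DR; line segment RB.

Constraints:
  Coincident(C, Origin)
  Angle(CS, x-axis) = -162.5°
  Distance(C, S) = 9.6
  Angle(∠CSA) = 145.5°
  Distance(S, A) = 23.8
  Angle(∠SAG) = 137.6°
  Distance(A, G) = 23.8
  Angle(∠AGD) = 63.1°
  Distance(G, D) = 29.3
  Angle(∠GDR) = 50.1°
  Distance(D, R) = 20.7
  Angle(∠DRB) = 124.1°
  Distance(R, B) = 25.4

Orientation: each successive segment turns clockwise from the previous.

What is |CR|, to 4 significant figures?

28.72

C is at the origin; CS runs at -162.5° with length 9.6, so S = (-9.156, -2.887). ∠CSA = 145.5° gives SA at 163.0° from the x-axis; with |SA| = 23.8, A = (-31.92, 4.072). ∠SAG = 137.6° gives AG at 120.6° from the x-axis; with |AG| = 23.8, G = (-44.03, 24.56). ∠AGD = 63.1° gives GD at 3.700° from the x-axis; with |GD| = 29.3, D = (-14.79, 26.45). ∠GDR = 50.1° gives DR at -126.2° from the x-axis; with |DR| = 20.7, R = (-27.02, 9.744). Then |CR| = |R − C| = 28.72.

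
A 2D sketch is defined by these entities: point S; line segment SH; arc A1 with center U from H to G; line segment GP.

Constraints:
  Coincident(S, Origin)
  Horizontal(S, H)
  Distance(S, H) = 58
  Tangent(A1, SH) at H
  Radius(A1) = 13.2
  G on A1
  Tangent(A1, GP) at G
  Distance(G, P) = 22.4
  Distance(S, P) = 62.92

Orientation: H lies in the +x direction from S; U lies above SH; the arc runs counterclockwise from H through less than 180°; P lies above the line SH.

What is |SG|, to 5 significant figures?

70.675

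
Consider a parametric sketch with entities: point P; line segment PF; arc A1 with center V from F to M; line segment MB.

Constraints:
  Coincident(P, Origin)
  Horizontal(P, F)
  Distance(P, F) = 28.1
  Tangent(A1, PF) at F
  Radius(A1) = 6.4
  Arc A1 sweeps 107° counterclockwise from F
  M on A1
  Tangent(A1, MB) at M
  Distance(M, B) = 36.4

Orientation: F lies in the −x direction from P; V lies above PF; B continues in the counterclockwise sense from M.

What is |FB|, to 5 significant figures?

43.317

On A1, F sits at bearing -90° from V; a 107° counterclockwise sweep puts M at bearing 17°, so M = V + 6.4·(cos 17°, sin 17°) = (-21.980, 8.2712). A1 meets MB tangentially, so VM is at right angles to MB, so MB runs along (−sin 17°, cos 17°); with |MB| = 36.4, B = (-32.622, 43.081). Then |FB| = |B − F| = 43.317.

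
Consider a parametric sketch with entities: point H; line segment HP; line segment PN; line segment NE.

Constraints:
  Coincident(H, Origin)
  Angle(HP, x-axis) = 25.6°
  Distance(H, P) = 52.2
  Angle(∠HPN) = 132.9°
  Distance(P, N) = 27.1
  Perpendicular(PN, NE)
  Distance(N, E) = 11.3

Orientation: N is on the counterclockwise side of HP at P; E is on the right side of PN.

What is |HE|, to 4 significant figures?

79.86

H is at the origin; HP runs at 25.6° with length 52.2, so P = 52.2·(cos 25.6°, sin 25.6°) = (47.08, 22.55). ∠HPN = 132.9°, so PN runs at 25.6° + (180° − 132.9°) = 72.70° from the x-axis; with |PN| = 27.1, N = P + 27.1·(cos 72.70°, sin 72.70°) = (55.13, 48.43). PN ⟂ NE; with |NE| = 11.3 on the right of PN, E = N + 11.3·(0.9548, -0.2974) = (65.92, 45.07). Then |HE| = |E − H| = 79.86.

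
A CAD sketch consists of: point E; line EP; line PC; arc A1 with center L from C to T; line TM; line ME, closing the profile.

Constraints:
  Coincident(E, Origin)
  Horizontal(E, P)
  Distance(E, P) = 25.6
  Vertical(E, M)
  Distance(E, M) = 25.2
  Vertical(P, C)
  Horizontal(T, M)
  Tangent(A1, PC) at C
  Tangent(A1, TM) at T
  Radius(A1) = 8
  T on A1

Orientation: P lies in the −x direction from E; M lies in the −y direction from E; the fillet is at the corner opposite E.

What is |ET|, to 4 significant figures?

30.74

E is at the origin; EP is horizontal with |EP| = 25.6 and P on the −x side, so P = (-25.60, 0.000). EM is vertical with |EM| = 25.2 and M on the −y side, so M = (0.000, -25.20). The virtual corner opposite E is at (-25.60, -25.20). Since A1 is tangent to PC there, LC ⟂ PC and tangency of A1 to TM means the radius LT is perpendicular to TM, with radius 8.0, so the center L sits 8.0 in from both sides at L = (-17.60, -17.20). That places the tangent points at C = (-25.60, -17.20) on PC and T = (-17.60, -25.20) on TM. Then |ET| = |T − E| = 30.74.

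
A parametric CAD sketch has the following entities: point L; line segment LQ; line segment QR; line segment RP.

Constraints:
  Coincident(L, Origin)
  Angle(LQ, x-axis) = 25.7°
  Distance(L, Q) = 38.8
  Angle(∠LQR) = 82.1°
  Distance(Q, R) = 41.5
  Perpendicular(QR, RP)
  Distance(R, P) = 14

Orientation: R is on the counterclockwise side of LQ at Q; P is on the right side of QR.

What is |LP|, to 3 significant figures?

63.7

L is at the origin; LQ runs at 25.7° with length 38.8, so Q = 38.8·(cos 25.7°, sin 25.7°) = (35.0, 16.8). ∠LQR = 82.1°, so QR runs at 25.7° + (180° − 82.1°) = 124° from the x-axis; with |QR| = 41.5, R = Q + 41.5·(cos 124°, sin 124°) = (12.0, 51.4). The perpendicularity gives RP at right angles to QR; with |RP| = 14.0 on the right of QR, P = R + 14.0·(0.833, 0.553) = (23.7, 59.1). Then |LP| = |P − L| = 63.7.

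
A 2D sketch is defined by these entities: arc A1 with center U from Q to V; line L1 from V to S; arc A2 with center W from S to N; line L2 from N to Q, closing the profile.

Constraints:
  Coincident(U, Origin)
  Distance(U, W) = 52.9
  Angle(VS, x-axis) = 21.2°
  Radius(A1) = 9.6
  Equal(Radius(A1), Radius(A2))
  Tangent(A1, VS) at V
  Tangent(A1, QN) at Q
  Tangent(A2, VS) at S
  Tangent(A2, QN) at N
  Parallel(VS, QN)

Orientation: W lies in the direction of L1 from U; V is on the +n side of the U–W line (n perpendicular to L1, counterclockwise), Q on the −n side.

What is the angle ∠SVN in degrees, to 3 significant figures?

19.9°

The slot axis is L1's direction at 21.2°, so u = (cos 21.2°, sin 21.2°) = (0.932, 0.362) and n = (−sin 21.2°, cos 21.2°) = (-0.362, 0.932). U is at the origin and W lies 52.9 along u from U, so W = 52.9·u = (49.3, 19.1). Tangency of A1 to both parallel lines with radius 9.6 puts V and Q at U ± 9.6·n: V = (-3.47, 8.95), Q = (3.47, -8.95). Equal radii place S and N the same way about W: S = W + 9.6·n = (45.8, 28.1), N = W − 9.6·n = (52.8, 10.2). Then cos ∠SVN = VS·VN / (|VS||VN|), giving 19.9°.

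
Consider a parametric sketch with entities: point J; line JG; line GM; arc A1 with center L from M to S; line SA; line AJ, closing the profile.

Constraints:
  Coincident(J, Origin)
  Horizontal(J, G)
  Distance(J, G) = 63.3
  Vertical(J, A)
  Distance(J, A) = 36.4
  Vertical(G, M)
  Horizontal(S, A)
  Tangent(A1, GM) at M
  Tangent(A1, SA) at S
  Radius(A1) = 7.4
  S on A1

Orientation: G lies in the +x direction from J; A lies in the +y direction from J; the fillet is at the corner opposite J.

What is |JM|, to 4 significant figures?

69.63

J is at the origin; J and G share the same y with |JG| = 63.3 and G on the +x side, so G = (63.30, 0.000). JA is vertical with |JA| = 36.4 and A on the +y side, so A = (0.000, 36.40). The virtual corner opposite J is at (63.30, 36.40). A1 meets GM tangentially, so LM is at right angles to GM and A1 meets SA tangentially, so LS is at right angles to SA, with radius 7.4, so the center L sits 7.4 in from both sides at L = (55.90, 29.00). That places the tangent points at M = (63.30, 29.00) on GM and S = (55.90, 36.40) on SA. Then |JM| = |M − J| = 69.63.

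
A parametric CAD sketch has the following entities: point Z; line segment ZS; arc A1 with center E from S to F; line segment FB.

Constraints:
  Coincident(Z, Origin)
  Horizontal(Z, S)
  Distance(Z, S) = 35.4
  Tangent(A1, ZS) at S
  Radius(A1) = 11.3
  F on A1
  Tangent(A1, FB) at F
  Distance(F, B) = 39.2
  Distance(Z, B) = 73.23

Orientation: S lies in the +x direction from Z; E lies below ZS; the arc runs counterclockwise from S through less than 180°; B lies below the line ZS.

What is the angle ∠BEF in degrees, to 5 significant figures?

73.920°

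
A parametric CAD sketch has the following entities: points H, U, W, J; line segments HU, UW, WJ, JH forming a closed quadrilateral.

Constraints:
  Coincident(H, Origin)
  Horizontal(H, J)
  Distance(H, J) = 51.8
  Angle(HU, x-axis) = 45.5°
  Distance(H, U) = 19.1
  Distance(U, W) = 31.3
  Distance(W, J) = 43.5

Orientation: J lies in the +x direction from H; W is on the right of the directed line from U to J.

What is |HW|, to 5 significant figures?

21.364

Checks: |UW| = 31.30 ✓; |WJ| = 43.50 ✓.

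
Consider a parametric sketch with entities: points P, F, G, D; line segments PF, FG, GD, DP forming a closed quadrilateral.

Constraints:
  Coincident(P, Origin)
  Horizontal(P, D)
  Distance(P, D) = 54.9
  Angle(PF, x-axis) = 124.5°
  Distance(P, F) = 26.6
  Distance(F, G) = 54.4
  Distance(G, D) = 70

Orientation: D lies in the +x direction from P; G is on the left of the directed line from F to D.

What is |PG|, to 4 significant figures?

65.56

P is at the origin; P and D share the same y with |PD| = 54.9 and D in +x, so D = (54.9, 0). PF runs at 124.5° with |PF| = 26.6, so F = (-15.07, 21.92). G is determined by |FG| = 54.4 and |GD| = 70.0 together: it lies at the intersection of circle(F, 54.4) and circle(D, 70.0). With |FD| = 73.32, the foot of the radical line on FD is 23.43 from F and the perpendicular offset is √(54.4² − 23.43²) = 49.10. Taking the left-of-FD solution: G = (21.97, 61.77).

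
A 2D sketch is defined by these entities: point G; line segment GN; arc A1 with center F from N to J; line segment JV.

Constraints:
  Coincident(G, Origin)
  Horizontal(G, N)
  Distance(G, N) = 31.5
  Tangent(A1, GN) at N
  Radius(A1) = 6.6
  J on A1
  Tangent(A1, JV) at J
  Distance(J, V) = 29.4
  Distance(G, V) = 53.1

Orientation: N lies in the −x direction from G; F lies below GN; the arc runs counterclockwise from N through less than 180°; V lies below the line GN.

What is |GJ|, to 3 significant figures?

38.6

Checks: |FJ| = 6.600 ✓; ∠(FJ, JV) = 90.00° ✓; |JV| = 29.40 ✓; |GV| = 53.10 ✓.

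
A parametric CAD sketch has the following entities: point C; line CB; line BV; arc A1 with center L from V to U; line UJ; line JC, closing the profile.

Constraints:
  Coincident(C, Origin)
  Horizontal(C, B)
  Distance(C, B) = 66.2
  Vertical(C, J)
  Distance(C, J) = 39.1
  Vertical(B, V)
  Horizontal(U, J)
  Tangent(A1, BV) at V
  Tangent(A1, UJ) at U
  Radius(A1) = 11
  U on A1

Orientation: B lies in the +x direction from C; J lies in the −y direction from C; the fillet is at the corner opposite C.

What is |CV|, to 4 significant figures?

71.92

The virtual corner opposite C is at (66.20, -39.10). Since A1 is tangent to BV there, LV ⟂ BV and since A1 is tangent to UJ there, LU ⟂ UJ, with radius 11.0, so the center L sits 11.0 in from both sides at L = (55.20, -28.10). That places the tangent points at V = (66.20, -28.10) on BV and U = (55.20, -39.10) on UJ. Then |CV| = |V − C| = 71.92.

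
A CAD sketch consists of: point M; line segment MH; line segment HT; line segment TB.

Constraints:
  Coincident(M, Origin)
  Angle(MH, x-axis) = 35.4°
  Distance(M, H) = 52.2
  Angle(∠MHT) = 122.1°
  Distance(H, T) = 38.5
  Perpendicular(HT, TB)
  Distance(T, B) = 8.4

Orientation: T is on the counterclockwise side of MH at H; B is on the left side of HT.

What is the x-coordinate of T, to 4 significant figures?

40.33

M is at the origin; MH runs at 35.4° with length 52.2, so H = 52.2·(cos 35.4°, sin 35.4°) = (42.55, 30.24). ∠MHT = 122.1°, so HT runs at 35.4° + (180° − 122.1°) = 93.30° from the x-axis; with |HT| = 38.5, T = H + 38.5·(cos 93.30°, sin 93.30°) = (40.33, 68.67). So T.x = 40.33.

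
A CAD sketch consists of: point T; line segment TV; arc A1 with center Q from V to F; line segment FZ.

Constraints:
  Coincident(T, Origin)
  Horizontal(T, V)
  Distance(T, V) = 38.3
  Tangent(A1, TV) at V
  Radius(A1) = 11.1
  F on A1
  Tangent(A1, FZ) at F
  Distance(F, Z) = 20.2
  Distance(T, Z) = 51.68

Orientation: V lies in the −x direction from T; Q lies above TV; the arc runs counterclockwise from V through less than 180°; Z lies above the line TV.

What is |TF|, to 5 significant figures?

33.172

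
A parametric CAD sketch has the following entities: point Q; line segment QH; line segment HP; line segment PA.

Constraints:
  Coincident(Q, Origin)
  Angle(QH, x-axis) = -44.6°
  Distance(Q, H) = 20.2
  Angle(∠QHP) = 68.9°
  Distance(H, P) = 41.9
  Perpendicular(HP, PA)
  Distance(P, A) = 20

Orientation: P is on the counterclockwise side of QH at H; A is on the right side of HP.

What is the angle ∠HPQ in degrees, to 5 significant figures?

28.556°

Q is at the origin; QH runs at -44.6° with length 20.2, so H = 20.2·(cos -44.6°, sin -44.6°) = (14.383, -14.183). ∠QHP = 68.9°, so HP runs at -44.6° + (180° − 68.9°) = 66.500° from the x-axis; with |HP| = 41.9, P = H + 41.9·(cos 66.500°, sin 66.500°) = (31.091, 24.241). Then cos ∠HPQ = PH·PQ / (|PH||PQ|), giving 28.556°.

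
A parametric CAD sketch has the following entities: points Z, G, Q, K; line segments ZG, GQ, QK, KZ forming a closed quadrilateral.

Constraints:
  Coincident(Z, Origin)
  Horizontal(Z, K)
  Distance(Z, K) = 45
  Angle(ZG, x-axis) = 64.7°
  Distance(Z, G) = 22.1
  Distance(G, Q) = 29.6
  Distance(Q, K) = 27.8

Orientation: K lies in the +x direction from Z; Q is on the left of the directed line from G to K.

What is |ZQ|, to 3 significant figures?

46.8

Z is at the origin; ZK is horizontal with |ZK| = 45.0 and K in +x, so K = (45.0, 0). ZG runs at 64.7° with |ZG| = 22.1, so G = (9.44, 20.0). Q is determined by |GQ| = 29.6 and |QK| = 27.8 together: it lies at the intersection of circle(G, 29.6) and circle(K, 27.8). With |GK| = 40.8, the foot of the radical line on GK is 21.7 from G and the perpendicular offset is √(29.6² − 21.7²) = 20.2. Taking the left-of-GK solution: Q = (38.2, 27.0).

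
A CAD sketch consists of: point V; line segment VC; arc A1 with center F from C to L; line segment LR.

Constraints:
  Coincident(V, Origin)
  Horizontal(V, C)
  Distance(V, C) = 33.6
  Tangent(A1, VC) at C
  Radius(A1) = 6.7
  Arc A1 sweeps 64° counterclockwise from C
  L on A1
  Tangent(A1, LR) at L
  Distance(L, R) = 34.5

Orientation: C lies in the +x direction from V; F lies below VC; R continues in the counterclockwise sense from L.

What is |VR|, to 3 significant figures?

36.9

On A1, C sits at bearing 90° from F; a 64° counterclockwise sweep puts L at bearing 154°, so L = F + 6.7·(cos 154°, sin 154°) = (27.6, -3.76). Since A1 is tangent to LR there, FL ⟂ LR, so LR runs along (−sin 154°, cos 154°); with |LR| = 34.5, R = (12.5, -34.8). Then |VR| = |R − V| = 36.9.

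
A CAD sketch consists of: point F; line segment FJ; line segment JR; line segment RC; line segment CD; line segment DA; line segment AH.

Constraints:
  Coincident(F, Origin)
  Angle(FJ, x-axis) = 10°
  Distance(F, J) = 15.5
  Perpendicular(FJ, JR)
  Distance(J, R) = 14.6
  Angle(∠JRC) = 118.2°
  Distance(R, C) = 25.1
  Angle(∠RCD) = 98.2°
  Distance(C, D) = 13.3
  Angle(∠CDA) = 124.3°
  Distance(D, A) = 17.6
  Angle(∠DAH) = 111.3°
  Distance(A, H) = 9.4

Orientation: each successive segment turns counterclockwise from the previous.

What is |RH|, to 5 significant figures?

21.638

F is at the origin; FJ runs at 10.0° with length 15.5, so J = (15.265, 2.6915). FJ is perpendicular to JR, so JR runs at 100.00°; with |JR| = 14.6, R = (12.729, 17.070). ∠JRC = 118.2° gives RC at 161.80° from the x-axis; with |RC| = 25.1, C = (-11.115, 24.909). ∠RCD = 98.2° gives CD at -116.40° from the x-axis; with |CD| = 13.3, D = (-17.029, 12.996). ∠CDA = 124.3° gives DA at -60.700° from the x-axis; with |DA| = 17.6, A = (-8.4156, -2.3520). ∠DAH = 111.3° gives AH at 8.0000° from the x-axis; with |AH| = 9.4, H = (0.89296, -1.0438). Then |RH| = |H − R| = 21.638.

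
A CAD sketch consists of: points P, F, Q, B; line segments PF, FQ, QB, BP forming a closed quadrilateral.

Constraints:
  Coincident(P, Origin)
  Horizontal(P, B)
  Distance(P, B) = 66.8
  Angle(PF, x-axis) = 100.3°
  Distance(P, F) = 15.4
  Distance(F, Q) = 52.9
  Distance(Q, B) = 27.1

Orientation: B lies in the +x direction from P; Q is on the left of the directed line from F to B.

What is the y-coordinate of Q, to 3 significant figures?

21.1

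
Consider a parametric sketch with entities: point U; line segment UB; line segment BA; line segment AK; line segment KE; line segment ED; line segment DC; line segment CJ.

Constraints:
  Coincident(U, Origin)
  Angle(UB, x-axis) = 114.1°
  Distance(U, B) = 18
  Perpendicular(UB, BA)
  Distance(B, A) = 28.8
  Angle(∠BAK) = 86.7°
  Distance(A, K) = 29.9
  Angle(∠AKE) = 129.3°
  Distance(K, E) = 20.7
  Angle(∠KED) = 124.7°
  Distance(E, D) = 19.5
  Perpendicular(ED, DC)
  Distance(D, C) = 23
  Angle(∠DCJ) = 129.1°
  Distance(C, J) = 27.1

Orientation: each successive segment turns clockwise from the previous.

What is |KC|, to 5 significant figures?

31.851

∠KED = 124.7° gives ED at -175.20° from the x-axis; with |ED| = 19.5, D = (-0.19293, -19.337). ED ⟂ DC, so DC runs at 94.800°; with |DC| = 23.0, C = (-2.1175, 3.5825). Then |KC| = |C − K| = 31.851.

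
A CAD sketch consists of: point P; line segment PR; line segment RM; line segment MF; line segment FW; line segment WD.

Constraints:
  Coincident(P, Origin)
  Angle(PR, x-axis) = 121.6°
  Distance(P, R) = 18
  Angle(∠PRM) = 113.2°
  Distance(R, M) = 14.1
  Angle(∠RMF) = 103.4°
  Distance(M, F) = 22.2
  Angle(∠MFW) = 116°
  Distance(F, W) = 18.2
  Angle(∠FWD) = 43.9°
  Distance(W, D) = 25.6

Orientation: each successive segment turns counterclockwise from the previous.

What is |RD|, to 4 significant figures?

11.24

∠MFW = 116.0° gives FW at -31.00° from the x-axis; with |FW| = 18.2, W = (-9.715, -18.22). ∠FWD = 43.9° gives WD at 105.1° from the x-axis; with |WD| = 25.6, D = (-16.38, 6.498). Then |RD| = |D − R| = 11.24.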